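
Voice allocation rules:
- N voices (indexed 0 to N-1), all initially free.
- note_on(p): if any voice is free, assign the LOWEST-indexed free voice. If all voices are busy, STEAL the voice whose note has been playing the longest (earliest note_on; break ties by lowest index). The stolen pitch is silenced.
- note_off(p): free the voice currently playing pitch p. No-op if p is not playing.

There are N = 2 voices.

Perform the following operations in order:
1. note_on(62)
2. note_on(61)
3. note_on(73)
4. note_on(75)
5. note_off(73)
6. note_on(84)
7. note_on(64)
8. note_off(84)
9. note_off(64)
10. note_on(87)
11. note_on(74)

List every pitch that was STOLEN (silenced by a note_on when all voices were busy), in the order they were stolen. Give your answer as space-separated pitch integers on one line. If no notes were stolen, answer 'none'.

Op 1: note_on(62): voice 0 is free -> assigned | voices=[62 -]
Op 2: note_on(61): voice 1 is free -> assigned | voices=[62 61]
Op 3: note_on(73): all voices busy, STEAL voice 0 (pitch 62, oldest) -> assign | voices=[73 61]
Op 4: note_on(75): all voices busy, STEAL voice 1 (pitch 61, oldest) -> assign | voices=[73 75]
Op 5: note_off(73): free voice 0 | voices=[- 75]
Op 6: note_on(84): voice 0 is free -> assigned | voices=[84 75]
Op 7: note_on(64): all voices busy, STEAL voice 1 (pitch 75, oldest) -> assign | voices=[84 64]
Op 8: note_off(84): free voice 0 | voices=[- 64]
Op 9: note_off(64): free voice 1 | voices=[- -]
Op 10: note_on(87): voice 0 is free -> assigned | voices=[87 -]
Op 11: note_on(74): voice 1 is free -> assigned | voices=[87 74]

Answer: 62 61 75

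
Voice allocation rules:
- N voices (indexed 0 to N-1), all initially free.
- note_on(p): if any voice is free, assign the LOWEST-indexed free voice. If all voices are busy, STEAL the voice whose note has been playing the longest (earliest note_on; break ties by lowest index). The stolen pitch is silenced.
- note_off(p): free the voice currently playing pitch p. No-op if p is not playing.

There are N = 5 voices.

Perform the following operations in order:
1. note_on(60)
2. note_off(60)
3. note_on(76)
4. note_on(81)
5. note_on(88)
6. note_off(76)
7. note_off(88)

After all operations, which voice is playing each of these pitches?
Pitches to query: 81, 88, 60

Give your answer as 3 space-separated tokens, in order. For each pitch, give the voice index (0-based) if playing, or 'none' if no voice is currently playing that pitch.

Op 1: note_on(60): voice 0 is free -> assigned | voices=[60 - - - -]
Op 2: note_off(60): free voice 0 | voices=[- - - - -]
Op 3: note_on(76): voice 0 is free -> assigned | voices=[76 - - - -]
Op 4: note_on(81): voice 1 is free -> assigned | voices=[76 81 - - -]
Op 5: note_on(88): voice 2 is free -> assigned | voices=[76 81 88 - -]
Op 6: note_off(76): free voice 0 | voices=[- 81 88 - -]
Op 7: note_off(88): free voice 2 | voices=[- 81 - - -]

Answer: 1 none none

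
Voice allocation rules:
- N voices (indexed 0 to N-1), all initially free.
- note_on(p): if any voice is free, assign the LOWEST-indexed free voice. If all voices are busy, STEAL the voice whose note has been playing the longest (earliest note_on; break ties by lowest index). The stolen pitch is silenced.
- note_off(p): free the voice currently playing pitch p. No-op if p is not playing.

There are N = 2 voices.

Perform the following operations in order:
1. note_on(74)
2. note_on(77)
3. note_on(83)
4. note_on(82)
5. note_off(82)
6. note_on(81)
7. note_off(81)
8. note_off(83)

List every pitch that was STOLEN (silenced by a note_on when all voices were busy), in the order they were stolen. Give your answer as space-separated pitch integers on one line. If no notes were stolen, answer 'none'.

Answer: 74 77

Derivation:
Op 1: note_on(74): voice 0 is free -> assigned | voices=[74 -]
Op 2: note_on(77): voice 1 is free -> assigned | voices=[74 77]
Op 3: note_on(83): all voices busy, STEAL voice 0 (pitch 74, oldest) -> assign | voices=[83 77]
Op 4: note_on(82): all voices busy, STEAL voice 1 (pitch 77, oldest) -> assign | voices=[83 82]
Op 5: note_off(82): free voice 1 | voices=[83 -]
Op 6: note_on(81): voice 1 is free -> assigned | voices=[83 81]
Op 7: note_off(81): free voice 1 | voices=[83 -]
Op 8: note_off(83): free voice 0 | voices=[- -]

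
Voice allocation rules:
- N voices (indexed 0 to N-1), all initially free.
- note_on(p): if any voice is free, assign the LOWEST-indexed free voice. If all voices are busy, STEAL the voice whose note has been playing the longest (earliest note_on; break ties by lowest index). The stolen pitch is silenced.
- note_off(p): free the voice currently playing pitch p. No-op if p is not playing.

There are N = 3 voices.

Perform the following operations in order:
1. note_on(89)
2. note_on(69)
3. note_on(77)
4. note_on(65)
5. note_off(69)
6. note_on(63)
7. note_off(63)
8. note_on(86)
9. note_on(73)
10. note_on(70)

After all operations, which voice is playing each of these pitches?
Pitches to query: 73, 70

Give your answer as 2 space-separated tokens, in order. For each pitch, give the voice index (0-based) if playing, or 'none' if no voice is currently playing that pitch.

Answer: 2 0

Derivation:
Op 1: note_on(89): voice 0 is free -> assigned | voices=[89 - -]
Op 2: note_on(69): voice 1 is free -> assigned | voices=[89 69 -]
Op 3: note_on(77): voice 2 is free -> assigned | voices=[89 69 77]
Op 4: note_on(65): all voices busy, STEAL voice 0 (pitch 89, oldest) -> assign | voices=[65 69 77]
Op 5: note_off(69): free voice 1 | voices=[65 - 77]
Op 6: note_on(63): voice 1 is free -> assigned | voices=[65 63 77]
Op 7: note_off(63): free voice 1 | voices=[65 - 77]
Op 8: note_on(86): voice 1 is free -> assigned | voices=[65 86 77]
Op 9: note_on(73): all voices busy, STEAL voice 2 (pitch 77, oldest) -> assign | voices=[65 86 73]
Op 10: note_on(70): all voices busy, STEAL voice 0 (pitch 65, oldest) -> assign | voices=[70 86 73]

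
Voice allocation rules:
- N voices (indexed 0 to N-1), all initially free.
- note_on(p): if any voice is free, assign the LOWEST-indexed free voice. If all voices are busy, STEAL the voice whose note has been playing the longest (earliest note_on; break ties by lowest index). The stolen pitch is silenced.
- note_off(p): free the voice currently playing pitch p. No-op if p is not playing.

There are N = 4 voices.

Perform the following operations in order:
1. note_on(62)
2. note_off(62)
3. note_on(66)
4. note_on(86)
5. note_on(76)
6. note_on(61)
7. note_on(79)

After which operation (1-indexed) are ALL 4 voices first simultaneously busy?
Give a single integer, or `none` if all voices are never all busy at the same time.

Op 1: note_on(62): voice 0 is free -> assigned | voices=[62 - - -]
Op 2: note_off(62): free voice 0 | voices=[- - - -]
Op 3: note_on(66): voice 0 is free -> assigned | voices=[66 - - -]
Op 4: note_on(86): voice 1 is free -> assigned | voices=[66 86 - -]
Op 5: note_on(76): voice 2 is free -> assigned | voices=[66 86 76 -]
Op 6: note_on(61): voice 3 is free -> assigned | voices=[66 86 76 61]
Op 7: note_on(79): all voices busy, STEAL voice 0 (pitch 66, oldest) -> assign | voices=[79 86 76 61]

Answer: 6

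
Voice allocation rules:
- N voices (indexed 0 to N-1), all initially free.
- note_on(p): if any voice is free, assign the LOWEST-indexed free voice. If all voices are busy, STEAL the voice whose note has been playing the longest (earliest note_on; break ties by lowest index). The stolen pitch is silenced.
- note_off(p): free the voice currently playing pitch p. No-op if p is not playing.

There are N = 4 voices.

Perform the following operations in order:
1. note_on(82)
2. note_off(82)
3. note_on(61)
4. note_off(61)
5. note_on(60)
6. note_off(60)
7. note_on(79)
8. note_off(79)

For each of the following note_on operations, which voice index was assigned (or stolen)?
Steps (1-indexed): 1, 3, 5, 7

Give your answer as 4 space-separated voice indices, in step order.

Answer: 0 0 0 0

Derivation:
Op 1: note_on(82): voice 0 is free -> assigned | voices=[82 - - -]
Op 2: note_off(82): free voice 0 | voices=[- - - -]
Op 3: note_on(61): voice 0 is free -> assigned | voices=[61 - - -]
Op 4: note_off(61): free voice 0 | voices=[- - - -]
Op 5: note_on(60): voice 0 is free -> assigned | voices=[60 - - -]
Op 6: note_off(60): free voice 0 | voices=[- - - -]
Op 7: note_on(79): voice 0 is free -> assigned | voices=[79 - - -]
Op 8: note_off(79): free voice 0 | voices=[- - - -]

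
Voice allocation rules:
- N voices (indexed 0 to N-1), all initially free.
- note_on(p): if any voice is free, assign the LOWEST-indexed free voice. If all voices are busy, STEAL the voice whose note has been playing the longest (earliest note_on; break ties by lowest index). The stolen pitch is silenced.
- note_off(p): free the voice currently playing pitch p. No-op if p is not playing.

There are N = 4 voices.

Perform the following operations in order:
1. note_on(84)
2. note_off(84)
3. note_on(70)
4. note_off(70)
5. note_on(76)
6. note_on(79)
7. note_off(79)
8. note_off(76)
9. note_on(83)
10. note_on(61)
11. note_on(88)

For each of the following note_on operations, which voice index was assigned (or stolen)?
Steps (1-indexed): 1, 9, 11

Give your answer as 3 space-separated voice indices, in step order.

Op 1: note_on(84): voice 0 is free -> assigned | voices=[84 - - -]
Op 2: note_off(84): free voice 0 | voices=[- - - -]
Op 3: note_on(70): voice 0 is free -> assigned | voices=[70 - - -]
Op 4: note_off(70): free voice 0 | voices=[- - - -]
Op 5: note_on(76): voice 0 is free -> assigned | voices=[76 - - -]
Op 6: note_on(79): voice 1 is free -> assigned | voices=[76 79 - -]
Op 7: note_off(79): free voice 1 | voices=[76 - - -]
Op 8: note_off(76): free voice 0 | voices=[- - - -]
Op 9: note_on(83): voice 0 is free -> assigned | voices=[83 - - -]
Op 10: note_on(61): voice 1 is free -> assigned | voices=[83 61 - -]
Op 11: note_on(88): voice 2 is free -> assigned | voices=[83 61 88 -]

Answer: 0 0 2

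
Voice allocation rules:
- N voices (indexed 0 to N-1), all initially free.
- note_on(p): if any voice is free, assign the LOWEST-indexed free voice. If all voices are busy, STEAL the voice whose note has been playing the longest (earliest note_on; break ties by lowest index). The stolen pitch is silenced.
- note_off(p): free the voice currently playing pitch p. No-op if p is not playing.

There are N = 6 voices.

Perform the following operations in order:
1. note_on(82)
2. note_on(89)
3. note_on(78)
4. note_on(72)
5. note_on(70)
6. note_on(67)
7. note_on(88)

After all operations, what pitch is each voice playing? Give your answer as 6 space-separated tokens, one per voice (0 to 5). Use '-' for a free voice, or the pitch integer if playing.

Op 1: note_on(82): voice 0 is free -> assigned | voices=[82 - - - - -]
Op 2: note_on(89): voice 1 is free -> assigned | voices=[82 89 - - - -]
Op 3: note_on(78): voice 2 is free -> assigned | voices=[82 89 78 - - -]
Op 4: note_on(72): voice 3 is free -> assigned | voices=[82 89 78 72 - -]
Op 5: note_on(70): voice 4 is free -> assigned | voices=[82 89 78 72 70 -]
Op 6: note_on(67): voice 5 is free -> assigned | voices=[82 89 78 72 70 67]
Op 7: note_on(88): all voices busy, STEAL voice 0 (pitch 82, oldest) -> assign | voices=[88 89 78 72 70 67]

Answer: 88 89 78 72 70 67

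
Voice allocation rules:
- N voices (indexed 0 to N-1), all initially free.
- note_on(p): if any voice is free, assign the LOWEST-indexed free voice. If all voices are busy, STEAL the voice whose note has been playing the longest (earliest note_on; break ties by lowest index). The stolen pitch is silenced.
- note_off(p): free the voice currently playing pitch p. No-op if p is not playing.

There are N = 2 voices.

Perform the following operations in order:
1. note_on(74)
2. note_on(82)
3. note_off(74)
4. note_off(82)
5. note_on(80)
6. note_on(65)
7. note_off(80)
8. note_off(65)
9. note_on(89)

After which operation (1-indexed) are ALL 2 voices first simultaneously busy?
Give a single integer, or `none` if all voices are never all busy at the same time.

Answer: 2

Derivation:
Op 1: note_on(74): voice 0 is free -> assigned | voices=[74 -]
Op 2: note_on(82): voice 1 is free -> assigned | voices=[74 82]
Op 3: note_off(74): free voice 0 | voices=[- 82]
Op 4: note_off(82): free voice 1 | voices=[- -]
Op 5: note_on(80): voice 0 is free -> assigned | voices=[80 -]
Op 6: note_on(65): voice 1 is free -> assigned | voices=[80 65]
Op 7: note_off(80): free voice 0 | voices=[- 65]
Op 8: note_off(65): free voice 1 | voices=[- -]
Op 9: note_on(89): voice 0 is free -> assigned | voices=[89 -]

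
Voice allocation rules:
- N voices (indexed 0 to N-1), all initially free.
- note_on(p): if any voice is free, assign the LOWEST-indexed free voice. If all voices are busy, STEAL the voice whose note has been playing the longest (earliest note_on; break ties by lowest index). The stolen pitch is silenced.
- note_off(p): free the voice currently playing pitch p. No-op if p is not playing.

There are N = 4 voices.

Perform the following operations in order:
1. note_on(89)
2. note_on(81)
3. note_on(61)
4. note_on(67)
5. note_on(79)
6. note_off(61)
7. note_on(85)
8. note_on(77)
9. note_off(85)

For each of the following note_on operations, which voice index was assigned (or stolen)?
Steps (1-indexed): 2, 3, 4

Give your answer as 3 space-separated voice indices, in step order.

Answer: 1 2 3

Derivation:
Op 1: note_on(89): voice 0 is free -> assigned | voices=[89 - - -]
Op 2: note_on(81): voice 1 is free -> assigned | voices=[89 81 - -]
Op 3: note_on(61): voice 2 is free -> assigned | voices=[89 81 61 -]
Op 4: note_on(67): voice 3 is free -> assigned | voices=[89 81 61 67]
Op 5: note_on(79): all voices busy, STEAL voice 0 (pitch 89, oldest) -> assign | voices=[79 81 61 67]
Op 6: note_off(61): free voice 2 | voices=[79 81 - 67]
Op 7: note_on(85): voice 2 is free -> assigned | voices=[79 81 85 67]
Op 8: note_on(77): all voices busy, STEAL voice 1 (pitch 81, oldest) -> assign | voices=[79 77 85 67]
Op 9: note_off(85): free voice 2 | voices=[79 77 - 67]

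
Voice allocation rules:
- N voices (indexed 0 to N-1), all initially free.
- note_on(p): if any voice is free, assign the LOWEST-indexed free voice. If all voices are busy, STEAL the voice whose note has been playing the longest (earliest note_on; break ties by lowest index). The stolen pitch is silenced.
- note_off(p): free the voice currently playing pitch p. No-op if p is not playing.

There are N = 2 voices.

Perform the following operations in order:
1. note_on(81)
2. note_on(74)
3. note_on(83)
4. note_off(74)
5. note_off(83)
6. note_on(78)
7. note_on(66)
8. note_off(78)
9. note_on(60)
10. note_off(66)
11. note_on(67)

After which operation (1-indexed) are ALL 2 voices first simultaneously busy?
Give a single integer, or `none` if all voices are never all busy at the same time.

Answer: 2

Derivation:
Op 1: note_on(81): voice 0 is free -> assigned | voices=[81 -]
Op 2: note_on(74): voice 1 is free -> assigned | voices=[81 74]
Op 3: note_on(83): all voices busy, STEAL voice 0 (pitch 81, oldest) -> assign | voices=[83 74]
Op 4: note_off(74): free voice 1 | voices=[83 -]
Op 5: note_off(83): free voice 0 | voices=[- -]
Op 6: note_on(78): voice 0 is free -> assigned | voices=[78 -]
Op 7: note_on(66): voice 1 is free -> assigned | voices=[78 66]
Op 8: note_off(78): free voice 0 | voices=[- 66]
Op 9: note_on(60): voice 0 is free -> assigned | voices=[60 66]
Op 10: note_off(66): free voice 1 | voices=[60 -]
Op 11: note_on(67): voice 1 is free -> assigned | voices=[60 67]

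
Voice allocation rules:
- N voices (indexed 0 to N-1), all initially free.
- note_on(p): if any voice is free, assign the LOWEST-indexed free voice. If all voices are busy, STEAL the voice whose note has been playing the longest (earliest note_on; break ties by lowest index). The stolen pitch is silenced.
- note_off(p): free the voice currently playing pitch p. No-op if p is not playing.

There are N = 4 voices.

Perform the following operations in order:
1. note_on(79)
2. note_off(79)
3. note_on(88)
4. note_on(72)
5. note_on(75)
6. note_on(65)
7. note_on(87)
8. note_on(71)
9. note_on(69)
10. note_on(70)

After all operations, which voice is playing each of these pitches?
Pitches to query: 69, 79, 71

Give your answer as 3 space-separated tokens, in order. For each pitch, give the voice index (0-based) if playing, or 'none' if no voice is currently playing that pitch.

Answer: 2 none 1

Derivation:
Op 1: note_on(79): voice 0 is free -> assigned | voices=[79 - - -]
Op 2: note_off(79): free voice 0 | voices=[- - - -]
Op 3: note_on(88): voice 0 is free -> assigned | voices=[88 - - -]
Op 4: note_on(72): voice 1 is free -> assigned | voices=[88 72 - -]
Op 5: note_on(75): voice 2 is free -> assigned | voices=[88 72 75 -]
Op 6: note_on(65): voice 3 is free -> assigned | voices=[88 72 75 65]
Op 7: note_on(87): all voices busy, STEAL voice 0 (pitch 88, oldest) -> assign | voices=[87 72 75 65]
Op 8: note_on(71): all voices busy, STEAL voice 1 (pitch 72, oldest) -> assign | voices=[87 71 75 65]
Op 9: note_on(69): all voices busy, STEAL voice 2 (pitch 75, oldest) -> assign | voices=[87 71 69 65]
Op 10: note_on(70): all voices busy, STEAL voice 3 (pitch 65, oldest) -> assign | voices=[87 71 69 70]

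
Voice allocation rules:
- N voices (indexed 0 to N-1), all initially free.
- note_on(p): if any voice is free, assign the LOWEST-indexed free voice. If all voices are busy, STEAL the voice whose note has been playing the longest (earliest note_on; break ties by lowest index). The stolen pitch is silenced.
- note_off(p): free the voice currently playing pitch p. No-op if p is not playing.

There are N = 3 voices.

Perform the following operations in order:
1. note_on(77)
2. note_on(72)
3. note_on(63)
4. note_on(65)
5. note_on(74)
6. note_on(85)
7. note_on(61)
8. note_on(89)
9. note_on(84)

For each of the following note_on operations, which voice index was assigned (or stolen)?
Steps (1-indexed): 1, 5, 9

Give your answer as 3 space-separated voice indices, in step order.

Answer: 0 1 2

Derivation:
Op 1: note_on(77): voice 0 is free -> assigned | voices=[77 - -]
Op 2: note_on(72): voice 1 is free -> assigned | voices=[77 72 -]
Op 3: note_on(63): voice 2 is free -> assigned | voices=[77 72 63]
Op 4: note_on(65): all voices busy, STEAL voice 0 (pitch 77, oldest) -> assign | voices=[65 72 63]
Op 5: note_on(74): all voices busy, STEAL voice 1 (pitch 72, oldest) -> assign | voices=[65 74 63]
Op 6: note_on(85): all voices busy, STEAL voice 2 (pitch 63, oldest) -> assign | voices=[65 74 85]
Op 7: note_on(61): all voices busy, STEAL voice 0 (pitch 65, oldest) -> assign | voices=[61 74 85]
Op 8: note_on(89): all voices busy, STEAL voice 1 (pitch 74, oldest) -> assign | voices=[61 89 85]
Op 9: note_on(84): all voices busy, STEAL voice 2 (pitch 85, oldest) -> assign | voices=[61 89 84]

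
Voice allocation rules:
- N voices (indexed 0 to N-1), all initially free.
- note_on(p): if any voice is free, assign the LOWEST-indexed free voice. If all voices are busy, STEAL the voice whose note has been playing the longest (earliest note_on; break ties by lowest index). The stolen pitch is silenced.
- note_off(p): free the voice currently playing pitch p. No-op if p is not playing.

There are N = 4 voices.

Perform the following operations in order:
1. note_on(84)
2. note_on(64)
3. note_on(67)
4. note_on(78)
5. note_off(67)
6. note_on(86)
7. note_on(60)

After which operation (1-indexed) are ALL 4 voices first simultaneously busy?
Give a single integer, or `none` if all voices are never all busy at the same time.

Op 1: note_on(84): voice 0 is free -> assigned | voices=[84 - - -]
Op 2: note_on(64): voice 1 is free -> assigned | voices=[84 64 - -]
Op 3: note_on(67): voice 2 is free -> assigned | voices=[84 64 67 -]
Op 4: note_on(78): voice 3 is free -> assigned | voices=[84 64 67 78]
Op 5: note_off(67): free voice 2 | voices=[84 64 - 78]
Op 6: note_on(86): voice 2 is free -> assigned | voices=[84 64 86 78]
Op 7: note_on(60): all voices busy, STEAL voice 0 (pitch 84, oldest) -> assign | voices=[60 64 86 78]

Answer: 4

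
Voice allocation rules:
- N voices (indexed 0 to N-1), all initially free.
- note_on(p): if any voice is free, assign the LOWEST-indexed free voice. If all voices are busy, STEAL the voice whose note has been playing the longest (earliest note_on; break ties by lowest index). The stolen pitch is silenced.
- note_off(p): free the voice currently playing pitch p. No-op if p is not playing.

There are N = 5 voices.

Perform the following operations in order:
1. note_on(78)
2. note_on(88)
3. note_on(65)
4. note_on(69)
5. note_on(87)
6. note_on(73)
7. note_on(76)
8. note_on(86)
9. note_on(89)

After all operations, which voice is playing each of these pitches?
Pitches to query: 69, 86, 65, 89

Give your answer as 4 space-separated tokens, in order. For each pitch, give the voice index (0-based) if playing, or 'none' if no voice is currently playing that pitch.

Answer: none 2 none 3

Derivation:
Op 1: note_on(78): voice 0 is free -> assigned | voices=[78 - - - -]
Op 2: note_on(88): voice 1 is free -> assigned | voices=[78 88 - - -]
Op 3: note_on(65): voice 2 is free -> assigned | voices=[78 88 65 - -]
Op 4: note_on(69): voice 3 is free -> assigned | voices=[78 88 65 69 -]
Op 5: note_on(87): voice 4 is free -> assigned | voices=[78 88 65 69 87]
Op 6: note_on(73): all voices busy, STEAL voice 0 (pitch 78, oldest) -> assign | voices=[73 88 65 69 87]
Op 7: note_on(76): all voices busy, STEAL voice 1 (pitch 88, oldest) -> assign | voices=[73 76 65 69 87]
Op 8: note_on(86): all voices busy, STEAL voice 2 (pitch 65, oldest) -> assign | voices=[73 76 86 69 87]
Op 9: note_on(89): all voices busy, STEAL voice 3 (pitch 69, oldest) -> assign | voices=[73 76 86 89 87]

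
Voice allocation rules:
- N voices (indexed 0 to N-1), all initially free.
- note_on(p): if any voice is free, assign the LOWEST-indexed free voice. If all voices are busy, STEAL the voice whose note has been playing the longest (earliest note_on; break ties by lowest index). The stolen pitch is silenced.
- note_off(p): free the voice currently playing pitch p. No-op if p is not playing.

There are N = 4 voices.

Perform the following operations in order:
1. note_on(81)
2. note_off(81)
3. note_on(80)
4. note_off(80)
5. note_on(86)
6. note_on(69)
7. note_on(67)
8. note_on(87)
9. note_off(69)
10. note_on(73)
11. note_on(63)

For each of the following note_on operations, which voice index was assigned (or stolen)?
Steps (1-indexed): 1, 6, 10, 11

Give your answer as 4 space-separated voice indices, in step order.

Answer: 0 1 1 0

Derivation:
Op 1: note_on(81): voice 0 is free -> assigned | voices=[81 - - -]
Op 2: note_off(81): free voice 0 | voices=[- - - -]
Op 3: note_on(80): voice 0 is free -> assigned | voices=[80 - - -]
Op 4: note_off(80): free voice 0 | voices=[- - - -]
Op 5: note_on(86): voice 0 is free -> assigned | voices=[86 - - -]
Op 6: note_on(69): voice 1 is free -> assigned | voices=[86 69 - -]
Op 7: note_on(67): voice 2 is free -> assigned | voices=[86 69 67 -]
Op 8: note_on(87): voice 3 is free -> assigned | voices=[86 69 67 87]
Op 9: note_off(69): free voice 1 | voices=[86 - 67 87]
Op 10: note_on(73): voice 1 is free -> assigned | voices=[86 73 67 87]
Op 11: note_on(63): all voices busy, STEAL voice 0 (pitch 86, oldest) -> assign | voices=[63 73 67 87]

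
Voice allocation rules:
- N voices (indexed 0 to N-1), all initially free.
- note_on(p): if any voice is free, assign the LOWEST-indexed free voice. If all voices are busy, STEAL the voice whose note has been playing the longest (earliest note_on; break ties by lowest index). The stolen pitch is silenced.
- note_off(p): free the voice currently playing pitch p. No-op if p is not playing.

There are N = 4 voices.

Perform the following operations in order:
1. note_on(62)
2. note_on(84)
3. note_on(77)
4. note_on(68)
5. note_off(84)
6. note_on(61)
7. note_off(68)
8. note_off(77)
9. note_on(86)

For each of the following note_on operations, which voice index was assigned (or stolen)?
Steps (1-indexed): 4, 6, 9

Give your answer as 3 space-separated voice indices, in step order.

Answer: 3 1 2

Derivation:
Op 1: note_on(62): voice 0 is free -> assigned | voices=[62 - - -]
Op 2: note_on(84): voice 1 is free -> assigned | voices=[62 84 - -]
Op 3: note_on(77): voice 2 is free -> assigned | voices=[62 84 77 -]
Op 4: note_on(68): voice 3 is free -> assigned | voices=[62 84 77 68]
Op 5: note_off(84): free voice 1 | voices=[62 - 77 68]
Op 6: note_on(61): voice 1 is free -> assigned | voices=[62 61 77 68]
Op 7: note_off(68): free voice 3 | voices=[62 61 77 -]
Op 8: note_off(77): free voice 2 | voices=[62 61 - -]
Op 9: note_on(86): voice 2 is free -> assigned | voices=[62 61 86 -]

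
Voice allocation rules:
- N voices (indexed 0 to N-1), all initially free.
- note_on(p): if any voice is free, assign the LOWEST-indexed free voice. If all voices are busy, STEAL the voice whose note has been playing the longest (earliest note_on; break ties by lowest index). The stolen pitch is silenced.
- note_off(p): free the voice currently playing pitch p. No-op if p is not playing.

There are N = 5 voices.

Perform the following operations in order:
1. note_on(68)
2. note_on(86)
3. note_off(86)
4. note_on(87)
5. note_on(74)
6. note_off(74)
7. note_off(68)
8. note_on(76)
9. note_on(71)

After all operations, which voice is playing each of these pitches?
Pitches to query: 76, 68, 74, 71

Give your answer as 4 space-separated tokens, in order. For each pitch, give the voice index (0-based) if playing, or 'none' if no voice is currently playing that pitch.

Answer: 0 none none 2

Derivation:
Op 1: note_on(68): voice 0 is free -> assigned | voices=[68 - - - -]
Op 2: note_on(86): voice 1 is free -> assigned | voices=[68 86 - - -]
Op 3: note_off(86): free voice 1 | voices=[68 - - - -]
Op 4: note_on(87): voice 1 is free -> assigned | voices=[68 87 - - -]
Op 5: note_on(74): voice 2 is free -> assigned | voices=[68 87 74 - -]
Op 6: note_off(74): free voice 2 | voices=[68 87 - - -]
Op 7: note_off(68): free voice 0 | voices=[- 87 - - -]
Op 8: note_on(76): voice 0 is free -> assigned | voices=[76 87 - - -]
Op 9: note_on(71): voice 2 is free -> assigned | voices=[76 87 71 - -]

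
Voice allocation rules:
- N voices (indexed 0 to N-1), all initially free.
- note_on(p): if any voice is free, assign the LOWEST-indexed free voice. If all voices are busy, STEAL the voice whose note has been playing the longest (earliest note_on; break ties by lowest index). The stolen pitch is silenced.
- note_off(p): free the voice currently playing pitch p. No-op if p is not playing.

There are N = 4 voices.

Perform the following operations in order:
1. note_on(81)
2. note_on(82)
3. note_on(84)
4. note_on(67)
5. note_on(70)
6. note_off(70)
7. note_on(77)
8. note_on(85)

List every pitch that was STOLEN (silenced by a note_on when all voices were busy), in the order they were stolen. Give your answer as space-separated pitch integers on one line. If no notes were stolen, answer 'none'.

Answer: 81 82

Derivation:
Op 1: note_on(81): voice 0 is free -> assigned | voices=[81 - - -]
Op 2: note_on(82): voice 1 is free -> assigned | voices=[81 82 - -]
Op 3: note_on(84): voice 2 is free -> assigned | voices=[81 82 84 -]
Op 4: note_on(67): voice 3 is free -> assigned | voices=[81 82 84 67]
Op 5: note_on(70): all voices busy, STEAL voice 0 (pitch 81, oldest) -> assign | voices=[70 82 84 67]
Op 6: note_off(70): free voice 0 | voices=[- 82 84 67]
Op 7: note_on(77): voice 0 is free -> assigned | voices=[77 82 84 67]
Op 8: note_on(85): all voices busy, STEAL voice 1 (pitch 82, oldest) -> assign | voices=[77 85 84 67]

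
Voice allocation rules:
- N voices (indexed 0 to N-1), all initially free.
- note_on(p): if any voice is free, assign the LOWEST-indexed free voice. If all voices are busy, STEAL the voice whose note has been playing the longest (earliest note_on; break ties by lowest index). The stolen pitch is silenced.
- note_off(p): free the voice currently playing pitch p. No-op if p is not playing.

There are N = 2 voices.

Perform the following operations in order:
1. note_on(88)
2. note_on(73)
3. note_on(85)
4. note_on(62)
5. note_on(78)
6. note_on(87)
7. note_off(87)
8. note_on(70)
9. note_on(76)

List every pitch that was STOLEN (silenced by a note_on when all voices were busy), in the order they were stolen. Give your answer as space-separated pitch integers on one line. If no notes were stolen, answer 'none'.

Op 1: note_on(88): voice 0 is free -> assigned | voices=[88 -]
Op 2: note_on(73): voice 1 is free -> assigned | voices=[88 73]
Op 3: note_on(85): all voices busy, STEAL voice 0 (pitch 88, oldest) -> assign | voices=[85 73]
Op 4: note_on(62): all voices busy, STEAL voice 1 (pitch 73, oldest) -> assign | voices=[85 62]
Op 5: note_on(78): all voices busy, STEAL voice 0 (pitch 85, oldest) -> assign | voices=[78 62]
Op 6: note_on(87): all voices busy, STEAL voice 1 (pitch 62, oldest) -> assign | voices=[78 87]
Op 7: note_off(87): free voice 1 | voices=[78 -]
Op 8: note_on(70): voice 1 is free -> assigned | voices=[78 70]
Op 9: note_on(76): all voices busy, STEAL voice 0 (pitch 78, oldest) -> assign | voices=[76 70]

Answer: 88 73 85 62 78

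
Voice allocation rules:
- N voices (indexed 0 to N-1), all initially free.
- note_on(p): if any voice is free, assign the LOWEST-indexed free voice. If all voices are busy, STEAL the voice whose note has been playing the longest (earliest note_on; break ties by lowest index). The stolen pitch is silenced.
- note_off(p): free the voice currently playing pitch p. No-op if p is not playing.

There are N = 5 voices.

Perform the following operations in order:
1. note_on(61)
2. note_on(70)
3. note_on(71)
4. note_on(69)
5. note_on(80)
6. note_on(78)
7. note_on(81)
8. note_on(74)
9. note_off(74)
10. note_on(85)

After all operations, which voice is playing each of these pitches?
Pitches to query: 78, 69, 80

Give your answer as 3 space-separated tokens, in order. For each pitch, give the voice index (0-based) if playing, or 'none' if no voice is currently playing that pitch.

Op 1: note_on(61): voice 0 is free -> assigned | voices=[61 - - - -]
Op 2: note_on(70): voice 1 is free -> assigned | voices=[61 70 - - -]
Op 3: note_on(71): voice 2 is free -> assigned | voices=[61 70 71 - -]
Op 4: note_on(69): voice 3 is free -> assigned | voices=[61 70 71 69 -]
Op 5: note_on(80): voice 4 is free -> assigned | voices=[61 70 71 69 80]
Op 6: note_on(78): all voices busy, STEAL voice 0 (pitch 61, oldest) -> assign | voices=[78 70 71 69 80]
Op 7: note_on(81): all voices busy, STEAL voice 1 (pitch 70, oldest) -> assign | voices=[78 81 71 69 80]
Op 8: note_on(74): all voices busy, STEAL voice 2 (pitch 71, oldest) -> assign | voices=[78 81 74 69 80]
Op 9: note_off(74): free voice 2 | voices=[78 81 - 69 80]
Op 10: note_on(85): voice 2 is free -> assigned | voices=[78 81 85 69 80]

Answer: 0 3 4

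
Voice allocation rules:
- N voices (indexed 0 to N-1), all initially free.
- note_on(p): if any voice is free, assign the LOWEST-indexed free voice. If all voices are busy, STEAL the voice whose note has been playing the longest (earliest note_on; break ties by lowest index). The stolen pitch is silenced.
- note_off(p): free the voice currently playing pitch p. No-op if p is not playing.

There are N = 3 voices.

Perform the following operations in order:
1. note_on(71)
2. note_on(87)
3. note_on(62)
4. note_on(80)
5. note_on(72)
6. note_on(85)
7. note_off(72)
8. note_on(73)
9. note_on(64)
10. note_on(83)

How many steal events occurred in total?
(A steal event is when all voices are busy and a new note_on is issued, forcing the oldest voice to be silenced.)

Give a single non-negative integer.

Answer: 5

Derivation:
Op 1: note_on(71): voice 0 is free -> assigned | voices=[71 - -]
Op 2: note_on(87): voice 1 is free -> assigned | voices=[71 87 -]
Op 3: note_on(62): voice 2 is free -> assigned | voices=[71 87 62]
Op 4: note_on(80): all voices busy, STEAL voice 0 (pitch 71, oldest) -> assign | voices=[80 87 62]
Op 5: note_on(72): all voices busy, STEAL voice 1 (pitch 87, oldest) -> assign | voices=[80 72 62]
Op 6: note_on(85): all voices busy, STEAL voice 2 (pitch 62, oldest) -> assign | voices=[80 72 85]
Op 7: note_off(72): free voice 1 | voices=[80 - 85]
Op 8: note_on(73): voice 1 is free -> assigned | voices=[80 73 85]
Op 9: note_on(64): all voices busy, STEAL voice 0 (pitch 80, oldest) -> assign | voices=[64 73 85]
Op 10: note_on(83): all voices busy, STEAL voice 2 (pitch 85, oldest) -> assign | voices=[64 73 83]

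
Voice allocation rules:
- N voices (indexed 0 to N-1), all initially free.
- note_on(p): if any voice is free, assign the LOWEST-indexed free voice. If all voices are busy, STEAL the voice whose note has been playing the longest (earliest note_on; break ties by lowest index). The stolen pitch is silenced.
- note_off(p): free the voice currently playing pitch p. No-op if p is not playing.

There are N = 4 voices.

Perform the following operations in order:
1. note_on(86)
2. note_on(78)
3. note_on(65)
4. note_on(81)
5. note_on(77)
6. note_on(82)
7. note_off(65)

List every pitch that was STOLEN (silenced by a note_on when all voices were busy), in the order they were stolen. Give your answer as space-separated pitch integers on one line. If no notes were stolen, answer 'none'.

Answer: 86 78

Derivation:
Op 1: note_on(86): voice 0 is free -> assigned | voices=[86 - - -]
Op 2: note_on(78): voice 1 is free -> assigned | voices=[86 78 - -]
Op 3: note_on(65): voice 2 is free -> assigned | voices=[86 78 65 -]
Op 4: note_on(81): voice 3 is free -> assigned | voices=[86 78 65 81]
Op 5: note_on(77): all voices busy, STEAL voice 0 (pitch 86, oldest) -> assign | voices=[77 78 65 81]
Op 6: note_on(82): all voices busy, STEAL voice 1 (pitch 78, oldest) -> assign | voices=[77 82 65 81]
Op 7: note_off(65): free voice 2 | voices=[77 82 - 81]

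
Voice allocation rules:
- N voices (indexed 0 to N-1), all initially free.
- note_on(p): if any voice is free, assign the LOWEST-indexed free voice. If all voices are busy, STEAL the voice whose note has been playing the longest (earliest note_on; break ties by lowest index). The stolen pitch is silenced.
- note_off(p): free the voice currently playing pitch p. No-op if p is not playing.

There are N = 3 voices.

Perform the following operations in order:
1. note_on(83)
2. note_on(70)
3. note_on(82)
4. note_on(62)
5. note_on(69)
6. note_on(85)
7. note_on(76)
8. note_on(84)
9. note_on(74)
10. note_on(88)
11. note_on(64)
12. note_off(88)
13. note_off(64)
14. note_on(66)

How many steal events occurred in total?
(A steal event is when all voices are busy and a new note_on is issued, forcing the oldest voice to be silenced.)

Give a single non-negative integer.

Answer: 8

Derivation:
Op 1: note_on(83): voice 0 is free -> assigned | voices=[83 - -]
Op 2: note_on(70): voice 1 is free -> assigned | voices=[83 70 -]
Op 3: note_on(82): voice 2 is free -> assigned | voices=[83 70 82]
Op 4: note_on(62): all voices busy, STEAL voice 0 (pitch 83, oldest) -> assign | voices=[62 70 82]
Op 5: note_on(69): all voices busy, STEAL voice 1 (pitch 70, oldest) -> assign | voices=[62 69 82]
Op 6: note_on(85): all voices busy, STEAL voice 2 (pitch 82, oldest) -> assign | voices=[62 69 85]
Op 7: note_on(76): all voices busy, STEAL voice 0 (pitch 62, oldest) -> assign | voices=[76 69 85]
Op 8: note_on(84): all voices busy, STEAL voice 1 (pitch 69, oldest) -> assign | voices=[76 84 85]
Op 9: note_on(74): all voices busy, STEAL voice 2 (pitch 85, oldest) -> assign | voices=[76 84 74]
Op 10: note_on(88): all voices busy, STEAL voice 0 (pitch 76, oldest) -> assign | voices=[88 84 74]
Op 11: note_on(64): all voices busy, STEAL voice 1 (pitch 84, oldest) -> assign | voices=[88 64 74]
Op 12: note_off(88): free voice 0 | voices=[- 64 74]
Op 13: note_off(64): free voice 1 | voices=[- - 74]
Op 14: note_on(66): voice 0 is free -> assigned | voices=[66 - 74]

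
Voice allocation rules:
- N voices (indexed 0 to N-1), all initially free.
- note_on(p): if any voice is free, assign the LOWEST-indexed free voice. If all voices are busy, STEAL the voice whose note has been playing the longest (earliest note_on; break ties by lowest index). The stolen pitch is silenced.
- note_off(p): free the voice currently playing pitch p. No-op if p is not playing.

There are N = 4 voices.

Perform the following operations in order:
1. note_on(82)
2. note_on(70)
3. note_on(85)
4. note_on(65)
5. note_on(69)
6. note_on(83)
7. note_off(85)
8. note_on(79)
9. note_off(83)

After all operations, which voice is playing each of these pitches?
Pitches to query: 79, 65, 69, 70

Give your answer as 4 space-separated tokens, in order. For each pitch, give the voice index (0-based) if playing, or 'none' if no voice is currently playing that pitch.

Answer: 2 3 0 none

Derivation:
Op 1: note_on(82): voice 0 is free -> assigned | voices=[82 - - -]
Op 2: note_on(70): voice 1 is free -> assigned | voices=[82 70 - -]
Op 3: note_on(85): voice 2 is free -> assigned | voices=[82 70 85 -]
Op 4: note_on(65): voice 3 is free -> assigned | voices=[82 70 85 65]
Op 5: note_on(69): all voices busy, STEAL voice 0 (pitch 82, oldest) -> assign | voices=[69 70 85 65]
Op 6: note_on(83): all voices busy, STEAL voice 1 (pitch 70, oldest) -> assign | voices=[69 83 85 65]
Op 7: note_off(85): free voice 2 | voices=[69 83 - 65]
Op 8: note_on(79): voice 2 is free -> assigned | voices=[69 83 79 65]
Op 9: note_off(83): free voice 1 | voices=[69 - 79 65]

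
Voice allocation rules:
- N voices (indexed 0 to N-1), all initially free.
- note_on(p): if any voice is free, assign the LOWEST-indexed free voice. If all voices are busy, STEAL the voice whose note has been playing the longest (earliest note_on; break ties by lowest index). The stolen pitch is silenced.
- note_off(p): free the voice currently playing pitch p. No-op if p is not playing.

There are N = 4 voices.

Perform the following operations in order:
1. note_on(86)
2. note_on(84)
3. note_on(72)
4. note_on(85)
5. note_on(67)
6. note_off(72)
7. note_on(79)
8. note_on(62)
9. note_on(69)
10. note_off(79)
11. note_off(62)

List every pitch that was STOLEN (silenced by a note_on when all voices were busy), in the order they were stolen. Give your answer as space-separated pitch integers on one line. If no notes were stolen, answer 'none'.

Op 1: note_on(86): voice 0 is free -> assigned | voices=[86 - - -]
Op 2: note_on(84): voice 1 is free -> assigned | voices=[86 84 - -]
Op 3: note_on(72): voice 2 is free -> assigned | voices=[86 84 72 -]
Op 4: note_on(85): voice 3 is free -> assigned | voices=[86 84 72 85]
Op 5: note_on(67): all voices busy, STEAL voice 0 (pitch 86, oldest) -> assign | voices=[67 84 72 85]
Op 6: note_off(72): free voice 2 | voices=[67 84 - 85]
Op 7: note_on(79): voice 2 is free -> assigned | voices=[67 84 79 85]
Op 8: note_on(62): all voices busy, STEAL voice 1 (pitch 84, oldest) -> assign | voices=[67 62 79 85]
Op 9: note_on(69): all voices busy, STEAL voice 3 (pitch 85, oldest) -> assign | voices=[67 62 79 69]
Op 10: note_off(79): free voice 2 | voices=[67 62 - 69]
Op 11: note_off(62): free voice 1 | voices=[67 - - 69]

Answer: 86 84 85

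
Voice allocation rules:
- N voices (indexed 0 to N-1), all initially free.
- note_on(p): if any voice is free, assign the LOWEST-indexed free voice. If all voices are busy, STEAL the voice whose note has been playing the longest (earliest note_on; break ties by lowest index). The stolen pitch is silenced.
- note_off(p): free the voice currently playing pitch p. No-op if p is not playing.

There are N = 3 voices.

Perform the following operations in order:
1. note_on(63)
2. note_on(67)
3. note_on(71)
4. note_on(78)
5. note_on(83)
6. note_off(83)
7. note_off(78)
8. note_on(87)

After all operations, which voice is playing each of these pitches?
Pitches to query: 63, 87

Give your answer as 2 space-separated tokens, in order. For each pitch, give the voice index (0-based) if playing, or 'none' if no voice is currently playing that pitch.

Answer: none 0

Derivation:
Op 1: note_on(63): voice 0 is free -> assigned | voices=[63 - -]
Op 2: note_on(67): voice 1 is free -> assigned | voices=[63 67 -]
Op 3: note_on(71): voice 2 is free -> assigned | voices=[63 67 71]
Op 4: note_on(78): all voices busy, STEAL voice 0 (pitch 63, oldest) -> assign | voices=[78 67 71]
Op 5: note_on(83): all voices busy, STEAL voice 1 (pitch 67, oldest) -> assign | voices=[78 83 71]
Op 6: note_off(83): free voice 1 | voices=[78 - 71]
Op 7: note_off(78): free voice 0 | voices=[- - 71]
Op 8: note_on(87): voice 0 is free -> assigned | voices=[87 - 71]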